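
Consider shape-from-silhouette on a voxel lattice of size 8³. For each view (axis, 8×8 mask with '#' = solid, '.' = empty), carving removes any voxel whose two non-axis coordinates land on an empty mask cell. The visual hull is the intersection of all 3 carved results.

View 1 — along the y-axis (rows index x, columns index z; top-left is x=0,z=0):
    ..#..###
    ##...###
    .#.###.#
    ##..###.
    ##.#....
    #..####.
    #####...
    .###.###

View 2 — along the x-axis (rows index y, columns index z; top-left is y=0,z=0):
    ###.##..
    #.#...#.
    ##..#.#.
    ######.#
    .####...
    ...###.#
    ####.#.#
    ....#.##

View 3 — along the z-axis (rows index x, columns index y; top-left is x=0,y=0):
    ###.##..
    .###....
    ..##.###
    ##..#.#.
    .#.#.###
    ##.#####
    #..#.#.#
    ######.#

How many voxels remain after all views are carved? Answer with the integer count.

104 voxels

initial block: 8^3 = 512
[1] y-view keeps 38 columns → grid now 304
[2] x-view keeps 36 columns → grid now 169
[3] z-view keeps 40 columns → grid now 104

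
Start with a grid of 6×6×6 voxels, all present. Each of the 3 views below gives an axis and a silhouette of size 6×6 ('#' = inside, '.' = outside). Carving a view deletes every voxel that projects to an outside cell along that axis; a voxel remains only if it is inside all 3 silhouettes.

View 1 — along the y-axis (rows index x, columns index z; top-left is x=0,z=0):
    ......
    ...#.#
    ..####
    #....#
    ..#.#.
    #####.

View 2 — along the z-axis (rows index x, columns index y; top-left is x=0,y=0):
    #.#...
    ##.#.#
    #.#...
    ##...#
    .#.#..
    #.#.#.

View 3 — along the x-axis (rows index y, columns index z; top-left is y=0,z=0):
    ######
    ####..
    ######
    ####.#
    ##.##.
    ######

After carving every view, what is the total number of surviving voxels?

remaining voxels: 36

initial block: 6^3 = 216
step 1: project along y, AND mask (15/36) → |grid| = 90
step 2: project along z, AND mask (16/36) → |grid| = 41
step 3: project along x, AND mask (31/36) → |grid| = 36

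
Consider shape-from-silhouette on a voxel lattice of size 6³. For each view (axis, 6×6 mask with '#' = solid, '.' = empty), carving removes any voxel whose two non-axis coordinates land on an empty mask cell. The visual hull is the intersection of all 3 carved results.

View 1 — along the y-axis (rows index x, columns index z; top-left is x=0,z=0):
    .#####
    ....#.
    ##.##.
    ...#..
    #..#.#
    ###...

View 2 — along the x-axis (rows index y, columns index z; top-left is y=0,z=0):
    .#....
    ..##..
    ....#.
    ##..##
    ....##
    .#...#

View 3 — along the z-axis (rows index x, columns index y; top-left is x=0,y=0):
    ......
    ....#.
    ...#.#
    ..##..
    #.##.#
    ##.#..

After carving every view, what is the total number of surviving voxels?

initial block: 6^3 = 216
V1 y: intersect with XZ mask (17 set) -- 102 left
V2 x: intersect with YZ mask (12 set) -- 33 left
V3 z: intersect with XY mask (12 set) -- 12 left

12 voxels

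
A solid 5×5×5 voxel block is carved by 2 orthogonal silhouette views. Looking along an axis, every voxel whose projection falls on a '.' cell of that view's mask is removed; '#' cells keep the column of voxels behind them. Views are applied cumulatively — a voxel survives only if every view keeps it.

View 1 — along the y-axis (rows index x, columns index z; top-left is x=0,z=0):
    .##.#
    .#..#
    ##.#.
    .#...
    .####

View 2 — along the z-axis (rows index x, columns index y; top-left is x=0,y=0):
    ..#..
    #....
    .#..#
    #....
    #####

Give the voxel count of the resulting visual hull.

voxel count = 32

full grid |V| = 125
after view 1 [y-axis, 13 of 25 cells solid] → remaining = 65
after view 2 [z-axis, 10 of 25 cells solid] → remaining = 32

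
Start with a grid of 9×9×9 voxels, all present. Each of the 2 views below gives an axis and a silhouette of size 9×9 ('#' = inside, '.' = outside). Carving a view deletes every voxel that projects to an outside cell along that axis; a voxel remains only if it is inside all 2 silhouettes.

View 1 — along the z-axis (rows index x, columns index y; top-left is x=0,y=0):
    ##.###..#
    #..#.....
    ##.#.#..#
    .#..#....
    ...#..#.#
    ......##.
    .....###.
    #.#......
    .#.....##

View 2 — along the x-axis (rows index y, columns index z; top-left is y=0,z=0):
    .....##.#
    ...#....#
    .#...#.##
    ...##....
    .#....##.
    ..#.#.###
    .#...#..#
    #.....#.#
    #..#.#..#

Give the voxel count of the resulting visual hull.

87 voxels

start: 9×9×9 = 729 voxels
carve view 1 (along z, XY-mask fill 28/81): 252 voxels remain
carve view 2 (along x, YZ-mask fill 29/81): 87 voxels remain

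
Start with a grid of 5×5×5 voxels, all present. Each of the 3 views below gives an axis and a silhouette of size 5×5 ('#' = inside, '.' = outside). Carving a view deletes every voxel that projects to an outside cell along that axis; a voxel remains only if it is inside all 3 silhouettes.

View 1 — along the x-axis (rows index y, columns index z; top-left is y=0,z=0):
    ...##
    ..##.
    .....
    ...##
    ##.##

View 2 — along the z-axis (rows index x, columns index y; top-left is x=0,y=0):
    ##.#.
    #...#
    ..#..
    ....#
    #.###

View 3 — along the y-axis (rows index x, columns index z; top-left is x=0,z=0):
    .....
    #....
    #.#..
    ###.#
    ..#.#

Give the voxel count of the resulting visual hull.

voxel count = 7

full grid |V| = 125
[1] x-view keeps 10 columns → grid now 50
[2] z-view keeps 11 columns → grid now 24
[3] y-view keeps 9 columns → grid now 7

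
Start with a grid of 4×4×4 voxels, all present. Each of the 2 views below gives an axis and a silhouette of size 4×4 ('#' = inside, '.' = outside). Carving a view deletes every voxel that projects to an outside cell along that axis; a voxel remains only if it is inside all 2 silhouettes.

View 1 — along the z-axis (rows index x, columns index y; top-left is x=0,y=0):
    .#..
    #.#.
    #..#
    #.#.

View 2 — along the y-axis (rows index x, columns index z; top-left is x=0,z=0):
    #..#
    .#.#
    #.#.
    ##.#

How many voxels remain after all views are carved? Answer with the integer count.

|visual hull| = 16

initial block: 4^3 = 64
carve view 1 (along z, XY-mask fill 7/16): 28 voxels remain
carve view 2 (along y, XZ-mask fill 9/16): 16 voxels remain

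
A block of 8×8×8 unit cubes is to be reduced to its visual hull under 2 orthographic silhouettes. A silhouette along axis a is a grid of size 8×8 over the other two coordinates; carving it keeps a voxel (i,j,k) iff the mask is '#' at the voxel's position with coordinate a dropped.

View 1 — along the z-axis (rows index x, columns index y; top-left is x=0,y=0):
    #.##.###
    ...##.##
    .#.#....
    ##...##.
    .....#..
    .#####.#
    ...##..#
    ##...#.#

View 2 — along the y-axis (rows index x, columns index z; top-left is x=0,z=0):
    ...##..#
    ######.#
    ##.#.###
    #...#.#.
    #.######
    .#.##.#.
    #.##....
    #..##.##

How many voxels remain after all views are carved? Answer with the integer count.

full grid |V| = 512
carve view 1 (along z, XY-mask fill 30/64): 240 voxels remain
carve view 2 (along y, XZ-mask fill 38/64): 130 voxels remain

|visual hull| = 130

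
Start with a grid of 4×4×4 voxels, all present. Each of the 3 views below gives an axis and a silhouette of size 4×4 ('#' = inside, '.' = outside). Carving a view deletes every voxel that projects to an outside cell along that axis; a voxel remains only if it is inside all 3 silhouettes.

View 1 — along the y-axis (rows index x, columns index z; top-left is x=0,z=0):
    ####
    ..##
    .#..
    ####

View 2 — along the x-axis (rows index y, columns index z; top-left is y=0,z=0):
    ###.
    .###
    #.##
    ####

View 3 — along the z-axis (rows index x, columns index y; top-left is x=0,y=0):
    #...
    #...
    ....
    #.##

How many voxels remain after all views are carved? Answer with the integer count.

full grid |V| = 64
  1. axis=1 (XZ plane), |mask|=11  ⇒  voxels=44
  2. axis=0 (YZ plane), |mask|=13  ⇒  voxels=36
  3. axis=2 (XY plane), |mask|=5  ⇒  voxels=14

remaining voxels: 14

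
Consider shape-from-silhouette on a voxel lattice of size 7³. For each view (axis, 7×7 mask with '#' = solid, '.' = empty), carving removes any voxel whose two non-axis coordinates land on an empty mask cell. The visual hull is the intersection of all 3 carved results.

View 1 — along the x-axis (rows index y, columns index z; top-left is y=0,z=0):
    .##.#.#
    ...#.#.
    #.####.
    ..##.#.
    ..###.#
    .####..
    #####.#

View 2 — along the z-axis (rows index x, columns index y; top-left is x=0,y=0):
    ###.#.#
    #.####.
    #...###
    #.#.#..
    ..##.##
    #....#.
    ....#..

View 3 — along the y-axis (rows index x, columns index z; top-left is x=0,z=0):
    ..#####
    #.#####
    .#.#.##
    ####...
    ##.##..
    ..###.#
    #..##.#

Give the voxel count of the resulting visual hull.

initial block: 7^3 = 343
step 1: project along x, AND mask (28/49) → |grid| = 196
step 2: project along z, AND mask (24/49) → |grid| = 102
step 3: project along y, AND mask (31/49) → |grid| = 71

remaining voxels: 71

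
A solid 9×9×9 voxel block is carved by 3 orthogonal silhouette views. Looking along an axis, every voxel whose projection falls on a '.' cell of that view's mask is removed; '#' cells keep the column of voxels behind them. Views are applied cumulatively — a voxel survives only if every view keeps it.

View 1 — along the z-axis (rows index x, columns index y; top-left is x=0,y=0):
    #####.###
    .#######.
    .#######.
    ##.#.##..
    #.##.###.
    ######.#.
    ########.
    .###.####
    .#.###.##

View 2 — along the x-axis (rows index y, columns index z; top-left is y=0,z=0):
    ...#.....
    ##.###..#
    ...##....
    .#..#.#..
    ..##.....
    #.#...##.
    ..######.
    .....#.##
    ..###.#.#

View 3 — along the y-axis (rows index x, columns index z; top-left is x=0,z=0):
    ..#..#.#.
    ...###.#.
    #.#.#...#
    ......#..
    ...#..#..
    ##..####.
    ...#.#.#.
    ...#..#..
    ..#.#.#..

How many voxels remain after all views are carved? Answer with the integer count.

remaining voxels: 83

initial block: 9^3 = 729
after view 1 [z-axis, 61 of 81 cells solid] → remaining = 549
after view 2 [x-axis, 32 of 81 cells solid] → remaining = 219
after view 3 [y-axis, 28 of 81 cells solid] → remaining = 83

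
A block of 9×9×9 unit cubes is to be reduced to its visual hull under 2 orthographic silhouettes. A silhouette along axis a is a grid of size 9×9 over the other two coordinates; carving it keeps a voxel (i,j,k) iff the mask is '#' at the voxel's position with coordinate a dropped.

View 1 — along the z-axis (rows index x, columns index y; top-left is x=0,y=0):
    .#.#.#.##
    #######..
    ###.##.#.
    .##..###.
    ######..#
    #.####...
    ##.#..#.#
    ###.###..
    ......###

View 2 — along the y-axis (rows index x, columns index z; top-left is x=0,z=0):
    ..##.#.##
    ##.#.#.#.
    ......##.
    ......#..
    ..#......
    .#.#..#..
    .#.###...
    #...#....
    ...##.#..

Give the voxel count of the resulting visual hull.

start: 9×9×9 = 729 voxels
after view 1 [z-axis, 49 of 81 cells solid] → remaining = 441
after view 2 [y-axis, 26 of 81 cells solid] → remaining = 140

|visual hull| = 140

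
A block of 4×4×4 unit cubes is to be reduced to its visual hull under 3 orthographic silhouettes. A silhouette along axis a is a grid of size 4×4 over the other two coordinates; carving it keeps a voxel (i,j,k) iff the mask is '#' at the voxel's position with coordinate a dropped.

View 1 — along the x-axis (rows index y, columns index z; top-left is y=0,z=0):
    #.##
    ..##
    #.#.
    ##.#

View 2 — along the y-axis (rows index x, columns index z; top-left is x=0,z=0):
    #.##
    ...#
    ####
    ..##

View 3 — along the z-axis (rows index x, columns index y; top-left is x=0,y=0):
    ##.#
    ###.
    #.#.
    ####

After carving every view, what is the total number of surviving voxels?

20 voxels

start: 4×4×4 = 64 voxels
carve view 1 (along x, YZ-mask fill 10/16): 40 voxels remain
carve view 2 (along y, XZ-mask fill 10/16): 28 voxels remain
carve view 3 (along z, XY-mask fill 12/16): 20 voxels remain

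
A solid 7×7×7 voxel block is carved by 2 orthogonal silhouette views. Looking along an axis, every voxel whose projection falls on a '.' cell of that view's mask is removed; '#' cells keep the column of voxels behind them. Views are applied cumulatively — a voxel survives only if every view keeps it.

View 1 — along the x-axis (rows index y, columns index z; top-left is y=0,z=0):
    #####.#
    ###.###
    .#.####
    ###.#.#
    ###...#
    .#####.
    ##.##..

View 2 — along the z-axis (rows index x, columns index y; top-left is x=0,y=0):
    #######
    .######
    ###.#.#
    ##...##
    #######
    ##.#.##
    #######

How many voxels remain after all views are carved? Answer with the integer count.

|visual hull| = 206

start: 7×7×7 = 343 voxels
step 1: project along x, AND mask (35/49) → |grid| = 245
step 2: project along z, AND mask (41/49) → |grid| = 206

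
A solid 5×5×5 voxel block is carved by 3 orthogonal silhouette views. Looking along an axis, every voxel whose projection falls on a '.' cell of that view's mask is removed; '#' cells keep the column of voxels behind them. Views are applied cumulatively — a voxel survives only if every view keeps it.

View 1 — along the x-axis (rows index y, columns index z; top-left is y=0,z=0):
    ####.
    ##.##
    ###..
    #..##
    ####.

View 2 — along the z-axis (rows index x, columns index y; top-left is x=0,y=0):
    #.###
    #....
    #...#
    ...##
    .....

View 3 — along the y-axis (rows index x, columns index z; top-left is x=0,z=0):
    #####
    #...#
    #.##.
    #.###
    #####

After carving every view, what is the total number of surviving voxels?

before carving: 125 voxels (5×5×5)
after view 1 [x-axis, 18 of 25 cells solid] → remaining = 90
after view 2 [z-axis, 9 of 25 cells solid] → remaining = 33
after view 3 [y-axis, 19 of 25 cells solid] → remaining = 27

|visual hull| = 27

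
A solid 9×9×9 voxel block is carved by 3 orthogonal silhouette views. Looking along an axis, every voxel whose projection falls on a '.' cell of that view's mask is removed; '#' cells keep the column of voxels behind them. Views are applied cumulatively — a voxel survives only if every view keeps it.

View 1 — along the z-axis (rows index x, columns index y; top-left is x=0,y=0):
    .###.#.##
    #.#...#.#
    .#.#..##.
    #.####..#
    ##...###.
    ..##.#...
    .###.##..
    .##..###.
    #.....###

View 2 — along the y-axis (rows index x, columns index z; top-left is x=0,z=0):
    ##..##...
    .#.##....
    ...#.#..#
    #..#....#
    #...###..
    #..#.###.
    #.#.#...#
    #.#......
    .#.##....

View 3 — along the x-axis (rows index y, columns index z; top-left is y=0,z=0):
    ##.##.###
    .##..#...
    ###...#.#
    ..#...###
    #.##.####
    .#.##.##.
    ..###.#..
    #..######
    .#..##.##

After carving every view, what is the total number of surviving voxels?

full grid |V| = 729
V1 z: intersect with XY mask (42 set) -- 378 left
V2 y: intersect with XZ mask (31 set) -- 143 left
V3 x: intersect with YZ mask (47 set) -- 79 left

remaining voxels: 79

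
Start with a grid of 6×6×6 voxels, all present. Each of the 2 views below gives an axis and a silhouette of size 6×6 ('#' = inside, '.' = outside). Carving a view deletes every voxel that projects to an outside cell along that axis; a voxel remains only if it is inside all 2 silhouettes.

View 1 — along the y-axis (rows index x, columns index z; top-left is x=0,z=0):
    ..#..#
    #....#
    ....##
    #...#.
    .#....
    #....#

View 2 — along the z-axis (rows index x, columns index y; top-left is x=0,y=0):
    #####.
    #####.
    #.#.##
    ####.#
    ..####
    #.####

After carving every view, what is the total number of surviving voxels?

initial block: 6^3 = 216
carve view 1 (along y, XZ-mask fill 11/36): 66 voxels remain
carve view 2 (along z, XY-mask fill 28/36): 52 voxels remain

voxel count = 52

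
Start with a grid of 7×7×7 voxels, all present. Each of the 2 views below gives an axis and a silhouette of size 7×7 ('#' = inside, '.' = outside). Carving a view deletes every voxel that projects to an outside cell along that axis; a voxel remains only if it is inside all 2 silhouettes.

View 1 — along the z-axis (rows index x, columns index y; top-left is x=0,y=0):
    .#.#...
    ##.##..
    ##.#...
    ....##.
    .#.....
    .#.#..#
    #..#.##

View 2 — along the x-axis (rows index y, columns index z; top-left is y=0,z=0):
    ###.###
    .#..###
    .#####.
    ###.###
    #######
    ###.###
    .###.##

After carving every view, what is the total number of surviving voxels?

remaining voxels: 104

full grid |V| = 343
carve view 1 (along z, XY-mask fill 19/49): 133 voxels remain
carve view 2 (along x, YZ-mask fill 39/49): 104 voxels remain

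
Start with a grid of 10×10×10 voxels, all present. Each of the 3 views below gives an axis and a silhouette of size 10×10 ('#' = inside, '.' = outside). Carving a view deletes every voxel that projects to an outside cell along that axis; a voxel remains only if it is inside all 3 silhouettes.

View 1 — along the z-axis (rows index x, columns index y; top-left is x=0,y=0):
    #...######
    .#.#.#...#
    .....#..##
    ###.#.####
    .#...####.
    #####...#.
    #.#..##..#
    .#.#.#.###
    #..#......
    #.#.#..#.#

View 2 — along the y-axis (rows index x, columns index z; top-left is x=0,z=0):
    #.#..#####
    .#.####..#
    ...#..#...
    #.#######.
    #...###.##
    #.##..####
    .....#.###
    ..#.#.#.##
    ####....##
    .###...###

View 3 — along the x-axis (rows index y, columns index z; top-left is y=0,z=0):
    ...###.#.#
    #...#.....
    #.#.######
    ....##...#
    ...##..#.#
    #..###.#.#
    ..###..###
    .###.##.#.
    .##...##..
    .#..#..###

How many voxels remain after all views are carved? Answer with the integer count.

start: 10×10×10 = 1000 voxels
after view 1 [z-axis, 51 of 100 cells solid] → remaining = 510
after view 2 [y-axis, 57 of 100 cells solid] → remaining = 307
after view 3 [x-axis, 49 of 100 cells solid] → remaining = 148

remaining voxels: 148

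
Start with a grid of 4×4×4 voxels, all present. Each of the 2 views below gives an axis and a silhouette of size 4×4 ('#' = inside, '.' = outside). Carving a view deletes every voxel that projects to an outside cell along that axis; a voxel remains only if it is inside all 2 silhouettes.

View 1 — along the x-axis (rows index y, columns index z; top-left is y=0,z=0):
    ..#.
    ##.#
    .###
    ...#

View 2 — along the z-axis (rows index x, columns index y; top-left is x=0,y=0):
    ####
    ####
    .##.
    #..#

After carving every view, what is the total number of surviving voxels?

24 voxels

full grid |V| = 64
after view 1 [x-axis, 8 of 16 cells solid] → remaining = 32
after view 2 [z-axis, 12 of 16 cells solid] → remaining = 24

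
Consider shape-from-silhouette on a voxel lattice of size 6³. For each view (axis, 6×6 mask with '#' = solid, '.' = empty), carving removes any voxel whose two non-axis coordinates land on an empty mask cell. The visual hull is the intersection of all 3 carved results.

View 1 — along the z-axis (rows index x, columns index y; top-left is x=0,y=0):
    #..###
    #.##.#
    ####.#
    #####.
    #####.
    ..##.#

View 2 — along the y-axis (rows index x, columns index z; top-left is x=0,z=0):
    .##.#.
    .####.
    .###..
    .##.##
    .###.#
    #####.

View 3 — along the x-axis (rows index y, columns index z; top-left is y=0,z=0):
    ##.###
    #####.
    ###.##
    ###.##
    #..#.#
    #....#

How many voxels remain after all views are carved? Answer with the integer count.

|visual hull| = 61

before carving: 216 voxels (6×6×6)
after view 1 [z-axis, 26 of 36 cells solid] → remaining = 156
after view 2 [y-axis, 23 of 36 cells solid] → remaining = 98
after view 3 [x-axis, 25 of 36 cells solid] → remaining = 61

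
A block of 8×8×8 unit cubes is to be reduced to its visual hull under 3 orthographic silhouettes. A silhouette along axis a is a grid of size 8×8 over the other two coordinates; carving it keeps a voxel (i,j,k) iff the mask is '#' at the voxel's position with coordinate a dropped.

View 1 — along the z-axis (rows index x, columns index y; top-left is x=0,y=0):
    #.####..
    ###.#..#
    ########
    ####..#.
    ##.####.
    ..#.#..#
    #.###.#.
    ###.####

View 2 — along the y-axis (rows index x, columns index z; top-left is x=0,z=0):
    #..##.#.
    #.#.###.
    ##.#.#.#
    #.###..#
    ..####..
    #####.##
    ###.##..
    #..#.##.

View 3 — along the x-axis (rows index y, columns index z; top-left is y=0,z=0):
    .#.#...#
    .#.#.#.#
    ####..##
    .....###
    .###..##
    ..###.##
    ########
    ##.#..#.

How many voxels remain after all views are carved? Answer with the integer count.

voxel count = 115

full grid |V| = 512
  1. axis=2 (XY plane), |mask|=44  ⇒  voxels=352
  2. axis=1 (XZ plane), |mask|=39  ⇒  voxels=208
  3. axis=0 (YZ plane), |mask|=38  ⇒  voxels=115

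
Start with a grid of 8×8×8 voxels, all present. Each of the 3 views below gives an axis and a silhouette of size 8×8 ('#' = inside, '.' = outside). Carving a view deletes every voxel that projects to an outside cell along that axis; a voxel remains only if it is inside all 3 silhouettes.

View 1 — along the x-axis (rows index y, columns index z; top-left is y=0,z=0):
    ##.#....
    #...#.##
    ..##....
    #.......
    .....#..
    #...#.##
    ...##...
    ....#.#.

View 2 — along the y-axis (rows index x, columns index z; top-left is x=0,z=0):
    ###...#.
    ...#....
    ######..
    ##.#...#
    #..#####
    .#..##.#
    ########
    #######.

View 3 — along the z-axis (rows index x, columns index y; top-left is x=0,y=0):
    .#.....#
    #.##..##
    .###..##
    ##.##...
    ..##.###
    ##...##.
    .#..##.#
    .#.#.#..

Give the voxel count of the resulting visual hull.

before carving: 512 voxels (8×8×8)
step 1: project along x, AND mask (19/64) → |grid| = 152
step 2: project along y, AND mask (40/64) → |grid| = 97
step 3: project along z, AND mask (32/64) → |grid| = 54

54 voxels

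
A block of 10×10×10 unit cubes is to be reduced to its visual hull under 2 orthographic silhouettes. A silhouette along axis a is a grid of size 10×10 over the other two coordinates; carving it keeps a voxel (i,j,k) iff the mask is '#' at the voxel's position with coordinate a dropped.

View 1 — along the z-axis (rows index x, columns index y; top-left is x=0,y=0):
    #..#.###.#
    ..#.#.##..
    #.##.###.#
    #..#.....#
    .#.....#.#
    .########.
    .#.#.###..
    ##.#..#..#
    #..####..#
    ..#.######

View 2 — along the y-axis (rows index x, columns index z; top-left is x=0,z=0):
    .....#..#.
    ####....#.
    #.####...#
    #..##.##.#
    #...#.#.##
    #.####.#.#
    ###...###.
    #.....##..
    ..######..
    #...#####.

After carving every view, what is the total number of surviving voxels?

remaining voxels: 286

start: 10×10×10 = 1000 voxels
V1 z: intersect with XY mask (54 set) -- 540 left
V2 y: intersect with XZ mask (52 set) -- 286 left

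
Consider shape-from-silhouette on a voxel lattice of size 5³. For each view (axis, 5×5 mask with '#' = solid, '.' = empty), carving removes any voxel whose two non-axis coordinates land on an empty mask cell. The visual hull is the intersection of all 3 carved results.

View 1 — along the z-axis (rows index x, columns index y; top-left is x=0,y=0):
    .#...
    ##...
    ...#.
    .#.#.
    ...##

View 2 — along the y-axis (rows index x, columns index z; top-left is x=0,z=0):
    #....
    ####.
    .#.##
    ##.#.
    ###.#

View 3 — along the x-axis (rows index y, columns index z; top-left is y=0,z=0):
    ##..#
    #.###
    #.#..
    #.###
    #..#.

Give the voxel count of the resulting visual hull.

voxel count = 16

full grid |V| = 125
[1] z-view keeps 8 columns → grid now 40
[2] y-view keeps 15 columns → grid now 26
[3] x-view keeps 15 columns → grid now 16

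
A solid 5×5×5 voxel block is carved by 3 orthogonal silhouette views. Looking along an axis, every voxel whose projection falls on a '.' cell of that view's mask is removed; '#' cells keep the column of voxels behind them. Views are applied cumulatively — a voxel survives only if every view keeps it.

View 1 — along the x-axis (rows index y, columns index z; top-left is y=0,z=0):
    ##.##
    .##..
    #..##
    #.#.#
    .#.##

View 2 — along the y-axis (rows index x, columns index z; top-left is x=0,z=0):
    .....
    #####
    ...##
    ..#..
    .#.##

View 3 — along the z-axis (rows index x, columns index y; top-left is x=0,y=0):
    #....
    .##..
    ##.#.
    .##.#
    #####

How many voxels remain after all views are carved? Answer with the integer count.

initial block: 5^3 = 125
step 1: project along x, AND mask (15/25) → |grid| = 75
step 2: project along y, AND mask (11/25) → |grid| = 34
step 3: project along z, AND mask (14/25) → |grid| = 19

|visual hull| = 19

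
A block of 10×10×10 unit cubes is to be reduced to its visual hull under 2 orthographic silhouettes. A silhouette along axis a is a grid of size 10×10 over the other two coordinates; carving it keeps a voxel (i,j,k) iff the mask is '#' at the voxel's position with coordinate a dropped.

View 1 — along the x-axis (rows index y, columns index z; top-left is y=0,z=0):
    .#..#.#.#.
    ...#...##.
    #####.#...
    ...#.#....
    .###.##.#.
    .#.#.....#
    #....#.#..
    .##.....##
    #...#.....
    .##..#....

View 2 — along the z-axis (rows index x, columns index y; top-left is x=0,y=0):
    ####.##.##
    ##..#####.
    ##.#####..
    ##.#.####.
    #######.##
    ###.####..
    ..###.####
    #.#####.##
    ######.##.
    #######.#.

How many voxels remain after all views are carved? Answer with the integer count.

start: 10×10×10 = 1000 voxels
  1. axis=0 (YZ plane), |mask|=36  ⇒  voxels=360
  2. axis=2 (XY plane), |mask|=76  ⇒  voxels=272

voxel count = 272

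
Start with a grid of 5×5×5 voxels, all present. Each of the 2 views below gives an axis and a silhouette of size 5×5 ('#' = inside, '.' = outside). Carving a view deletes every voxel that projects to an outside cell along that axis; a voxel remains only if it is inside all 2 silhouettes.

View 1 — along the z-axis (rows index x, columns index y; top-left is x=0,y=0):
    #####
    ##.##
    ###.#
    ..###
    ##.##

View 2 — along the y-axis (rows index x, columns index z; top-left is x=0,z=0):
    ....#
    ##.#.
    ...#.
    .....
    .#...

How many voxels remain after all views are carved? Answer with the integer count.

|visual hull| = 25

initial block: 5^3 = 125
  1. axis=2 (XY plane), |mask|=20  ⇒  voxels=100
  2. axis=1 (XZ plane), |mask|=6  ⇒  voxels=25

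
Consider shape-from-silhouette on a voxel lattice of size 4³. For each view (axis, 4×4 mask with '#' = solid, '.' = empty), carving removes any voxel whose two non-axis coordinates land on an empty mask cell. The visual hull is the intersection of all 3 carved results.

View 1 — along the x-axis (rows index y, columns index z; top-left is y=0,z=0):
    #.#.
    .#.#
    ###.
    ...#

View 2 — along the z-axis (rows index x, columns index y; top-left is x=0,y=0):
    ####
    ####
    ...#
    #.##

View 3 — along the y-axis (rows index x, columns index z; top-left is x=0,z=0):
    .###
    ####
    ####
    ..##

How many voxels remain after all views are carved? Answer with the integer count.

initial block: 4^3 = 64
  1. axis=0 (YZ plane), |mask|=8  ⇒  voxels=32
  2. axis=2 (XY plane), |mask|=12  ⇒  voxels=23
  3. axis=1 (XZ plane), |mask|=13  ⇒  voxels=18

remaining voxels: 18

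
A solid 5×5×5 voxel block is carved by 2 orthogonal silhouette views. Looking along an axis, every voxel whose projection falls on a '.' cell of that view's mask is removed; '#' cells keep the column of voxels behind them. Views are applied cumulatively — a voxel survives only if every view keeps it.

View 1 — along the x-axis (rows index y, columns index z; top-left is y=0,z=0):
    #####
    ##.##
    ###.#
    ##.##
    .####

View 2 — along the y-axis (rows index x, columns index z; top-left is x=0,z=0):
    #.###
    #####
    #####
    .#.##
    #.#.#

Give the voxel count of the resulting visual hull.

|visual hull| = 84

initial block: 5^3 = 125
step 1: project along x, AND mask (21/25) → |grid| = 105
step 2: project along y, AND mask (20/25) → |grid| = 84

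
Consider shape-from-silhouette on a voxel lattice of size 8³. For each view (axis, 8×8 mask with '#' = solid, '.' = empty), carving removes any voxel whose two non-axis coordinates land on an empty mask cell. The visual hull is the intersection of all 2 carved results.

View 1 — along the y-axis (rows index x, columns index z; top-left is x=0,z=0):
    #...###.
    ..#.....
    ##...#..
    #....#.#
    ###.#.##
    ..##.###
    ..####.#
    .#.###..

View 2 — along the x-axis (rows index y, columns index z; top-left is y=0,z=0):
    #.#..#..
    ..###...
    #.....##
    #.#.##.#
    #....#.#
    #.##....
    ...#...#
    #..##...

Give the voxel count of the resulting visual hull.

start: 8×8×8 = 512 voxels
[1] y-view keeps 31 columns → grid now 248
[2] x-view keeps 25 columns → grid now 101

101 voxels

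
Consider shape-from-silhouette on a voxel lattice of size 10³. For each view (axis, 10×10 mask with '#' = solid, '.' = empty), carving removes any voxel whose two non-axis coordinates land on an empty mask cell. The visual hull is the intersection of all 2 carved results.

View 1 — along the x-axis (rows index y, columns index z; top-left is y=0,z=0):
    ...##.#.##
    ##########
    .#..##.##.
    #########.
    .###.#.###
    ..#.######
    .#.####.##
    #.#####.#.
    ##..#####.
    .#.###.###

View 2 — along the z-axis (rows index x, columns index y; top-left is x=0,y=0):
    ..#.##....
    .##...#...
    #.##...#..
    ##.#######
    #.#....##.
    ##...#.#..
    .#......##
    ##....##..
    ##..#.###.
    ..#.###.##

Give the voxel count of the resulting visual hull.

full grid |V| = 1000
carve view 1 (along x, YZ-mask fill 71/100): 710 voxels remain
carve view 2 (along z, XY-mask fill 46/100): 322 voxels remain

|visual hull| = 322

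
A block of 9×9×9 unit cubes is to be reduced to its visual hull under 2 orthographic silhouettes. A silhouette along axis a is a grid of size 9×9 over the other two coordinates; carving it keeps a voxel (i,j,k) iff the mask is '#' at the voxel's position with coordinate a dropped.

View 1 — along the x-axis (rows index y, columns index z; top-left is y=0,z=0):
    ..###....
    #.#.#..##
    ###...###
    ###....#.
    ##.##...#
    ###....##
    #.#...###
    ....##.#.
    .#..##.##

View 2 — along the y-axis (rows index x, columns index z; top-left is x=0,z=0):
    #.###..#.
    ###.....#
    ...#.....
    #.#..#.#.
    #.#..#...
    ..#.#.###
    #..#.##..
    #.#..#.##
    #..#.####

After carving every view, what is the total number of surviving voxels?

176 voxels

full grid |V| = 729
carve view 1 (along x, YZ-mask fill 41/81): 369 voxels remain
carve view 2 (along y, XZ-mask fill 37/81): 176 voxels remain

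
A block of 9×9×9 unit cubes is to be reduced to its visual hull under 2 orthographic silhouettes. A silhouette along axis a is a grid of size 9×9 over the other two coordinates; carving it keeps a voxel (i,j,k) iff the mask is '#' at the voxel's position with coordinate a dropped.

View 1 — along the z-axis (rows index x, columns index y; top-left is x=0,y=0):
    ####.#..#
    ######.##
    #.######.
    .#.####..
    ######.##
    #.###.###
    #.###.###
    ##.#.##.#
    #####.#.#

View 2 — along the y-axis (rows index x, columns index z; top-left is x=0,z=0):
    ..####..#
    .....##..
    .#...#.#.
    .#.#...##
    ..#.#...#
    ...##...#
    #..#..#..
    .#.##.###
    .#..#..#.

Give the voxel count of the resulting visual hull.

210 voxels

before carving: 729 voxels (9×9×9)
[1] z-view keeps 61 columns → grid now 549
[2] y-view keeps 32 columns → grid now 210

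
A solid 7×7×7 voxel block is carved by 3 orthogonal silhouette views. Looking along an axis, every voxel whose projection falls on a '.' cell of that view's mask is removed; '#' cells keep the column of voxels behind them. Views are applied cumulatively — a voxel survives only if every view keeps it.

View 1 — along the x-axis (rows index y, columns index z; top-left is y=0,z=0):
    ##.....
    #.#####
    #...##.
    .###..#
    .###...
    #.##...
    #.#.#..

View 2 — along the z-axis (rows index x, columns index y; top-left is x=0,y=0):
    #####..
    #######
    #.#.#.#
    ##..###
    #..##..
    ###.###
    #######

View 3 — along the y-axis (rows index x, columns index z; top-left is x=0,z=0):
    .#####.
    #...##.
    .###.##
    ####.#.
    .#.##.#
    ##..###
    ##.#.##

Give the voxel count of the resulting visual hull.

remaining voxels: 78

start: 7×7×7 = 343 voxels
carve view 1 (along x, YZ-mask fill 24/49): 168 voxels remain
carve view 2 (along z, XY-mask fill 37/49): 123 voxels remain
carve view 3 (along y, XZ-mask fill 32/49): 78 voxels remain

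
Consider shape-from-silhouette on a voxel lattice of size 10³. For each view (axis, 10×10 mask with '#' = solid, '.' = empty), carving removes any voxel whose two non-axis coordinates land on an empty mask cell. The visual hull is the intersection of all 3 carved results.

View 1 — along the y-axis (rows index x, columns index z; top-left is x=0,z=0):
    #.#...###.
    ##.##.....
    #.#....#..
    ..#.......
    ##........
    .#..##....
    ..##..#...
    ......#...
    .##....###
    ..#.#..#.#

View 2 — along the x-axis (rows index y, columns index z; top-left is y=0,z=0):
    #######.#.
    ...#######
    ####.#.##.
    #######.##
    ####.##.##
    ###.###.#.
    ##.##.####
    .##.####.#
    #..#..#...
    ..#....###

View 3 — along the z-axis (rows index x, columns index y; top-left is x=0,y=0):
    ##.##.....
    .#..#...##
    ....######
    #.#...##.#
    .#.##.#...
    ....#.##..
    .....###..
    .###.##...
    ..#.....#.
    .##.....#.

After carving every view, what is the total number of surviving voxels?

remaining voxels: 69

full grid |V| = 1000
  1. axis=1 (XZ plane), |mask|=31  ⇒  voxels=310
  2. axis=0 (YZ plane), |mask|=68  ⇒  voxels=209
  3. axis=2 (XY plane), |mask|=39  ⇒  voxels=69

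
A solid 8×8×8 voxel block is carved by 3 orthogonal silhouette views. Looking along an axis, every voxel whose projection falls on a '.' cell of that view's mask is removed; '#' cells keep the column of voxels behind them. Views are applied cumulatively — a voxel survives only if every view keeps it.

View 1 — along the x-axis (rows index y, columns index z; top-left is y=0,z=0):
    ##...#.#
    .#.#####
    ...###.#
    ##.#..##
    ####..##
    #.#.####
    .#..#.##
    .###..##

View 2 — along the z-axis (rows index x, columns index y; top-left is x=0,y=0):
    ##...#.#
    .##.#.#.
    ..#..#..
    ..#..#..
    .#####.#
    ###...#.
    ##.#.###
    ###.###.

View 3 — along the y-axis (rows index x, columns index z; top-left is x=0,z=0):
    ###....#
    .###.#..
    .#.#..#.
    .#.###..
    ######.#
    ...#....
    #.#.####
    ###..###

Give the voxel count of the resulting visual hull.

start: 8×8×8 = 512 voxels
[1] x-view keeps 40 columns → grid now 320
[2] z-view keeps 34 columns → grid now 171
[3] y-view keeps 35 columns → grid now 101

voxel count = 101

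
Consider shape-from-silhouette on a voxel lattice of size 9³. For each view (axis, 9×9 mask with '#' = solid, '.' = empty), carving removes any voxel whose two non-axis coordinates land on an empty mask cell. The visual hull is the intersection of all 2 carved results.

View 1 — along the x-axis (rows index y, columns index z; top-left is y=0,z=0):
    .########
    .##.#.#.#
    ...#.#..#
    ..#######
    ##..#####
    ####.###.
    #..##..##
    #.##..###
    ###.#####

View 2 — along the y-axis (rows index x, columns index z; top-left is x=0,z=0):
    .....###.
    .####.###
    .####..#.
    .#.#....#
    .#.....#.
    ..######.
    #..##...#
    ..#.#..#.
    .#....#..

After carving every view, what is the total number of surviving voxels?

220 voxels

before carving: 729 voxels (9×9×9)
carve view 1 (along x, YZ-mask fill 56/81): 504 voxels remain
carve view 2 (along y, XZ-mask fill 35/81): 220 voxels remain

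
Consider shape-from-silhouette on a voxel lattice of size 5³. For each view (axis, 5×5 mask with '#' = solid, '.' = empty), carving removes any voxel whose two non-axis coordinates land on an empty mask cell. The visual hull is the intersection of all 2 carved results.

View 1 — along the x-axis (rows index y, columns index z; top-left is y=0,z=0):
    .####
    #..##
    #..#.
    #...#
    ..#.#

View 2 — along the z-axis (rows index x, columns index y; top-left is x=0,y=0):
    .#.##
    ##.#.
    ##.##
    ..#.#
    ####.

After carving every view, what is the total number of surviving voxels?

voxel count = 42

full grid |V| = 125
carve view 1 (along x, YZ-mask fill 13/25): 65 voxels remain
carve view 2 (along z, XY-mask fill 16/25): 42 voxels remain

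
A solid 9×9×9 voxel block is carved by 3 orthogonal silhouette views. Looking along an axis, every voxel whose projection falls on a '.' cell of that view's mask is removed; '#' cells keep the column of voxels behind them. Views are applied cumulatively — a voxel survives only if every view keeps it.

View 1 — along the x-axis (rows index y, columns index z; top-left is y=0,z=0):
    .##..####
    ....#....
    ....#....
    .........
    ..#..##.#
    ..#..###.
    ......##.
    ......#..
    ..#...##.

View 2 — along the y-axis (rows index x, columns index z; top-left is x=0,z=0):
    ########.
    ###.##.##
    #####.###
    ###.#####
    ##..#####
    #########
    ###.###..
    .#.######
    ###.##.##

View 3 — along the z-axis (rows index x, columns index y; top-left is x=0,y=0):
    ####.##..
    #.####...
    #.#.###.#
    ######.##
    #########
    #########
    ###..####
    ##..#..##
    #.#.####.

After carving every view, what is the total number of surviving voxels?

initial block: 9^3 = 729
  1. axis=0 (YZ plane), |mask|=22  ⇒  voxels=198
  2. axis=1 (XZ plane), |mask|=67  ⇒  voxels=167
  3. axis=2 (XY plane), |mask|=61  ⇒  voxels=140

remaining voxels: 140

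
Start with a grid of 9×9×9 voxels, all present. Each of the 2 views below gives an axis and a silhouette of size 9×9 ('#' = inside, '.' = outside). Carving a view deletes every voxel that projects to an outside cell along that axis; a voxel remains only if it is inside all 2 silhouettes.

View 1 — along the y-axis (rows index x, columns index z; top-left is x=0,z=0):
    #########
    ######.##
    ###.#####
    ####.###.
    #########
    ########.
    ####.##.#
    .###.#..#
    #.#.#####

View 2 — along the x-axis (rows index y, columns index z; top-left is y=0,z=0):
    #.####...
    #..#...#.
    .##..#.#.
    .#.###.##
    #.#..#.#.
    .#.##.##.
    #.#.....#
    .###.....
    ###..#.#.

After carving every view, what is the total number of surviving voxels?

295 voxels

start: 9×9×9 = 729 voxels
V1 y: intersect with XZ mask (68 set) -- 612 left
V2 x: intersect with YZ mask (38 set) -- 295 left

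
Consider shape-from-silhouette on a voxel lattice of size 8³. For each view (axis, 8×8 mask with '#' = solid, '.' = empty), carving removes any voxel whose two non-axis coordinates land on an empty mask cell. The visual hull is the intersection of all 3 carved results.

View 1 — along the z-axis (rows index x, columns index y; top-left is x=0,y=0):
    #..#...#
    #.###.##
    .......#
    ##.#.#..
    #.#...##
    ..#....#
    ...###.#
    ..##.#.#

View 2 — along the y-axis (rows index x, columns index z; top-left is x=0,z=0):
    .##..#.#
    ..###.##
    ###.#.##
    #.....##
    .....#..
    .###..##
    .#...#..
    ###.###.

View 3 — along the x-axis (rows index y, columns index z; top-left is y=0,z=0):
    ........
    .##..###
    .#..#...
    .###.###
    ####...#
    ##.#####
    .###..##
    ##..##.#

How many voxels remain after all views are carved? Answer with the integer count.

full grid |V| = 512
V1 z: intersect with XY mask (28 set) -- 224 left
V2 y: intersect with XZ mask (32 set) -- 106 left
V3 x: intersect with YZ mask (35 set) -- 58 left

voxel count = 58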